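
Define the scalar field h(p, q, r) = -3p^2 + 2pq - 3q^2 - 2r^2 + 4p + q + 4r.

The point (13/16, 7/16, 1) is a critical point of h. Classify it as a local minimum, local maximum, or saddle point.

The Hessian is constant: H = [[-6, 2, 0], [2, -6, 0], [0, 0, -4]].
Leading principal minors: Δ₁ = -6, Δ₂ = 32, Δ₃ = -128.
The minors alternate sign starting negative (−, +, −), so H is negative definite: a local maximum.

local maximum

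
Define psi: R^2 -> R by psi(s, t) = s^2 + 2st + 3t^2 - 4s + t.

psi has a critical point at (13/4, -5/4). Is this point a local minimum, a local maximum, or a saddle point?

The Hessian of psi is constant: H = [[2, 2], [2, 6]].
det(H) = 2·6 − 2² = 8.
det(H) > 0 and tr(H) = 8 > 0, so H is positive definite and the point is a local minimum.

local minimum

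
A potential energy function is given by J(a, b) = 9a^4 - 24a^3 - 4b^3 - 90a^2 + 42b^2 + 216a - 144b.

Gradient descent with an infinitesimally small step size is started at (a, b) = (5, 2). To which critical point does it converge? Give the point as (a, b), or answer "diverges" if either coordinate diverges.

J is separable, so gradient descent decouples: a follows -∂J/∂a, b follows -∂J/∂b.
∂J/∂a = 36(a - 3)(a - 1)(a + 2); at a=5 this is 2016, so a decreases.
∂J/∂b = -12(b - 4)(b - 3); at b=2 this is -24, so b increases.
a converges to its nearest critical value 3 (a local min of the a-part); b converges to 3. The iterate converges to (3, 3).

(3, 3)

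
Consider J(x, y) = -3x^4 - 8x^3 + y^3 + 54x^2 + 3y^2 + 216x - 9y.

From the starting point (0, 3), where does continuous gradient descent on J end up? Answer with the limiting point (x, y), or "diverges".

J is separable, so gradient descent decouples: x follows -∂J/∂x, y follows -∂J/∂y.
∂J/∂x = -12(x - 3)(x + 2)(x + 3); at x=0 this is 216, so x decreases.
∂J/∂y = 3(y - 1)(y + 3); at y=3 this is 36, so y decreases.
x converges to its nearest critical value -2 (a local min of the x-part); y converges to 1. The iterate converges to (-2, 1).

(-2, 1)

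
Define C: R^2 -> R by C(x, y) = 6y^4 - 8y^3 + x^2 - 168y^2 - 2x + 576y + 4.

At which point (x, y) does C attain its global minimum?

C(x,y) separates as P(x) + Q(y) + 4, so its minimum is min P + min Q + 4.
P'(x) = 2x - 2 vanishes at x ∈ {1}; Q'(y) = 24(y - 3)(y - 2)(y + 4) vanishes at y ∈ {-4, 2, 3}.
Local minima of P (where P''>0): P(1)=-1. Local minima of Q: Q(-4)=-2944, Q(3)=486.
So the global minimum of C is P(1) + Q(-4) + 4 = -1 − 2944 + 4 = -2941, attained at (1, -4).

(1, -4)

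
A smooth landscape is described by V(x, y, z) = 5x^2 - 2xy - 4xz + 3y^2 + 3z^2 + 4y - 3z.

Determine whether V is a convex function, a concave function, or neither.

convex

V is quadratic, so its Hessian is the constant matrix H = [[10, -2, -4], [-2, 6, 0], [-4, 0, 6]].
Leading principal minors: 10, 56, 240.
All positive ⇒ H ≻ 0 ⇒ convex.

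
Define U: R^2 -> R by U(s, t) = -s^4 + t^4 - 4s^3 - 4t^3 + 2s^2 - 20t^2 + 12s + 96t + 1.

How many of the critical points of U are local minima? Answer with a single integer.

U separates as a function of s plus a function of t, so ∇U=0 decouples.
∂U/∂s = -4(s - 1)(s + 1)(s + 3) = 0 at s ∈ {-3, -1, 1}; ∂U/∂t = 4(t - 4)(t - 2)(t + 3) = 0 at t ∈ {-3, 2, 4}.
The Hessian is diagonal: diag(U_ss, U_tt). Second derivatives: U_ss(-3)=-32, U_ss(-1)=16, U_ss(1)=-32; U_tt(-3)=140, U_tt(2)=-40, U_tt(4)=56.
Local minima occur where both diagonal entries positive: (-1, -3), (-1, 4). Count: 2.

2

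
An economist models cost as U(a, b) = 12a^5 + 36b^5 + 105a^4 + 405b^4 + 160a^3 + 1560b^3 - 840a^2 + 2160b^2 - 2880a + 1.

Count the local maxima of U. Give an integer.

U separates as a function of a plus a function of b, so ∇U=0 decouples.
∂U/∂a = 60(a - 2)(a + 2)(a + 3)(a + 4) = 0 at a ∈ {-4, -3, -2, 2}; ∂U/∂b = 180b(b + 2)(b + 3)(b + 4) = 0 at b ∈ {-4, -3, -2, 0}.
The Hessian is diagonal: diag(U_aa, U_bb). Second derivatives: U_aa(-4)=-720, U_aa(-3)=300, U_aa(-2)=-480, U_aa(2)=7200; U_bb(-4)=-1440, U_bb(-3)=540, U_bb(-2)=-720, U_bb(0)=4320.
Local maxima occur where both diagonal entries negative: (-4, -4), (-4, -2), (-2, -4), (-2, -2). Count: 4.

4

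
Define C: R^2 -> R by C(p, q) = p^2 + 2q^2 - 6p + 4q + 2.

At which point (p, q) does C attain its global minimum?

C(p,q) separates as A(p) + B(q) + 2, so its minimum is min A + min B + 2.
A'(p) = 2p - 6 vanishes at p ∈ {3}; B'(q) = 4q + 4 vanishes at q ∈ {-1}.
Local minima of A (where A''>0): A(3)=-9. Local minima of B: B(-1)=-2.
So the global minimum of C is A(3) + B(-1) + 2 = -9 − 2 + 2 = -9, attained at (3, -1).

(3, -1)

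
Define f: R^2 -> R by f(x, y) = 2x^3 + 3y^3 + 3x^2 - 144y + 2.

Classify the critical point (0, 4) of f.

local minimum

The mixed partial ∂²f/∂x∂y is 0, so the Hessian at any point is diag(f_xx, f_yy) = diag(6(2x + 1), 18y).
At (0, 4): H = diag(6, 72).
Both eigenvalues are positive, so H is positive definite: a local minimum.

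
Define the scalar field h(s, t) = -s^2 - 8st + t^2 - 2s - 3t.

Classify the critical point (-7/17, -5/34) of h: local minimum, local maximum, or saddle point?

saddle point

The Hessian of h is constant: H = [[-2, -8], [-8, 2]].
det(H) = (-2)·2 − (-8)² = -68.
Since det(H) < 0, H is indefinite and the critical point is a saddle point.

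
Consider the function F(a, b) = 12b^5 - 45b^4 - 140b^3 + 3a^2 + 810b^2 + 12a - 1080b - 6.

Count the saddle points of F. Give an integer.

F separates as a function of a plus a function of b, so ∇F=0 decouples.
∂F/∂a = 6(a + 2) = 0 at a ∈ {-2}; ∂F/∂b = 60(b - 3)(b - 2)(b - 1)(b + 3) = 0 at b ∈ {-3, 1, 2, 3}.
The Hessian is diagonal: diag(F_aa, F_bb). Second derivatives: F_aa(-2)=6; F_bb(-3)=-7200, F_bb(1)=480, F_bb(2)=-300, F_bb(3)=720.
Saddle points occur where the two diagonal entries have opposite signs: (-2, -3), (-2, 2). Count: 2.

2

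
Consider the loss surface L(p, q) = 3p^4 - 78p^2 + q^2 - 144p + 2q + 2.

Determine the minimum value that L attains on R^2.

-1055

L(p,q) separates as A(p) + B(q) + 2, so its minimum is min A + min B + 2.
A'(p) = 12(p - 4)(p + 1)(p + 3) vanishes at p ∈ {-3, -1, 4}; B'(q) = 2q + 2 vanishes at q ∈ {-1}.
Local minima of A (where A''>0): A(-3)=-27, A(4)=-1056. Local minima of B: B(-1)=-1.
So the global minimum of L is A(4) + B(-1) + 2 = -1056 − 1 + 2 = -1055, attained at (4, -1).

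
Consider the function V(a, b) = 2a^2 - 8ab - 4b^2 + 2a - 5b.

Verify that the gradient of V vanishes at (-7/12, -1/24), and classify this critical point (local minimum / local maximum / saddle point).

∇V = (4a - 8b + 2, -8a - 8b - 5); substituting (-7/12, -1/24) gives ∇V = (0, 0), so (-7/12, -1/24) is indeed a critical point.
The Hessian of V is constant: H = [[4, -8], [-8, -8]].
det(H) = 4·(-8) − (-8)² = -96.
Since det(H) < 0, H is indefinite and the critical point is a saddle point.

saddle point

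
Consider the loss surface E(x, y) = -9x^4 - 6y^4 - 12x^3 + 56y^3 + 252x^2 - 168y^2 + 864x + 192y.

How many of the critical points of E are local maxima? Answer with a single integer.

4

E separates as a function of x plus a function of y, so ∇E=0 decouples.
∂E/∂x = -36(x - 4)(x + 2)(x + 3) = 0 at x ∈ {-3, -2, 4}; ∂E/∂y = -24(y - 4)(y - 2)(y - 1) = 0 at y ∈ {1, 2, 4}.
The Hessian is diagonal: diag(E_xx, E_yy). Second derivatives: E_xx(-3)=-252, E_xx(-2)=216, E_xx(4)=-1512; E_yy(1)=-72, E_yy(2)=48, E_yy(4)=-144.
Local maxima occur where both diagonal entries negative: (-3, 1), (-3, 4), (4, 1), (4, 4). Count: 4.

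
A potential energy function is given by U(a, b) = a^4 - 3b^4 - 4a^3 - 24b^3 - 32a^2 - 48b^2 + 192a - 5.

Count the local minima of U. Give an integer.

2

U separates as a function of a plus a function of b, so ∇U=0 decouples.
∂U/∂a = 4(a - 4)(a - 3)(a + 4) = 0 at a ∈ {-4, 3, 4}; ∂U/∂b = -12b(b + 2)(b + 4) = 0 at b ∈ {-4, -2, 0}.
The Hessian is diagonal: diag(U_aa, U_bb). Second derivatives: U_aa(-4)=224, U_aa(3)=-28, U_aa(4)=32; U_bb(-4)=-96, U_bb(-2)=48, U_bb(0)=-96.
Local minima occur where both diagonal entries positive: (-4, -2), (4, -2). Count: 2.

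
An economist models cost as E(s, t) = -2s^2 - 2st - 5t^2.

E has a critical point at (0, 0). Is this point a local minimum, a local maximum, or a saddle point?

The Hessian of E is constant: H = [[-4, -2], [-2, -10]].
det(H) = (-4)·(-10) − (-2)² = 36.
det(H) > 0 and tr(H) = -14 < 0, so H is negative definite and the point is a local maximum.

local maximum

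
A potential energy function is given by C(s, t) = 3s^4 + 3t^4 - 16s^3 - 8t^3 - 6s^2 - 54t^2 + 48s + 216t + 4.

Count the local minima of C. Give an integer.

4

C separates as a function of s plus a function of t, so ∇C=0 decouples.
∂C/∂s = 12(s - 4)(s - 1)(s + 1) = 0 at s ∈ {-1, 1, 4}; ∂C/∂t = 12(t - 3)(t - 2)(t + 3) = 0 at t ∈ {-3, 2, 3}.
The Hessian is diagonal: diag(C_ss, C_tt). Second derivatives: C_ss(-1)=120, C_ss(1)=-72, C_ss(4)=180; C_tt(-3)=360, C_tt(2)=-60, C_tt(3)=72.
Local minima occur where both diagonal entries positive: (-1, -3), (-1, 3), (4, -3), (4, 3). Count: 4.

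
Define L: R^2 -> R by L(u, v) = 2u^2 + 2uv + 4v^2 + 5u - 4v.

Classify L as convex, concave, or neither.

L is quadratic, so its Hessian is the constant matrix H = [[4, 2], [2, 8]].
det(H) = 28, tr(H) = 12.
det(H) > 0 and tr(H) > 0, so H is positive definite everywhere: convex.

convex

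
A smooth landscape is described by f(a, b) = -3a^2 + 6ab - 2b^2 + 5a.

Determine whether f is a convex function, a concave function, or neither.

f is quadratic, so its Hessian is the constant matrix H = [[-6, 6], [6, -4]].
det(H) = -12, tr(H) = -10.
det(H) < 0, so H is indefinite: neither convex nor concave.

neither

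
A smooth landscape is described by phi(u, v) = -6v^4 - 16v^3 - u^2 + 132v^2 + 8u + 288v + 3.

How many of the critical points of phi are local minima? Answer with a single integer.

0

phi separates as a function of u plus a function of v, so ∇phi=0 decouples.
∂phi/∂u = -2(u - 4) = 0 at u ∈ {4}; ∂phi/∂v = -24(v - 3)(v + 1)(v + 4) = 0 at v ∈ {-4, -1, 3}.
The Hessian is diagonal: diag(phi_uu, phi_vv). Second derivatives: phi_uu(4)=-2; phi_vv(-4)=-504, phi_vv(-1)=288, phi_vv(3)=-672.
Local minima occur where both diagonal entries positive: none. Count: 0.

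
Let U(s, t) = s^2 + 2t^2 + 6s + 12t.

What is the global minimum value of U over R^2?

U(s,t) separates as P(s) + Q(t), so its minimum is min P + min Q.
P'(s) = 2s + 6 vanishes at s ∈ {-3}; Q'(t) = 4(t + 3) vanishes at t ∈ {-3}.
Local minima of P (where P''>0): P(-3)=-9. Local minima of Q: Q(-3)=-18.
So the global minimum of U is P(-3) + Q(-3) = -9 − 18 = -27, attained at (-3, -3).

-27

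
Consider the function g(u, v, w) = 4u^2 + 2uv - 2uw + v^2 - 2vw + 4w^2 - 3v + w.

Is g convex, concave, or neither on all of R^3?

g is quadratic, so its Hessian is the constant matrix H = [[8, 2, -2], [2, 2, -2], [-2, -2, 8]].
Leading principal minors: 8, 12, 72.
All positive ⇒ H ≻ 0 ⇒ convex.

convex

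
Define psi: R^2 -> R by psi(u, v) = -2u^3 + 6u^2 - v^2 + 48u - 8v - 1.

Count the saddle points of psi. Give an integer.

1

psi separates as a function of u plus a function of v, so ∇psi=0 decouples.
∂psi/∂u = -6(u - 4)(u + 2) = 0 at u ∈ {-2, 4}; ∂psi/∂v = -2(v + 4) = 0 at v ∈ {-4}.
The Hessian is diagonal: diag(psi_uu, psi_vv). Second derivatives: psi_uu(-2)=36, psi_uu(4)=-36; psi_vv(-4)=-2.
Saddle points occur where the two diagonal entries have opposite signs: (-2, -4). Count: 1.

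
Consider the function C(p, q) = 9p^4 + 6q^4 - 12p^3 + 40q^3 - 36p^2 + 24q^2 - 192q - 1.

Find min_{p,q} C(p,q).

C(p,q) separates as A(p) + B(q) − 1, so its minimum is min A + min B − 1.
A'(p) = 36p(p - 2)(p + 1) vanishes at p ∈ {-1, 0, 2}; B'(q) = 24(q - 1)(q + 2)(q + 4) vanishes at q ∈ {-4, -2, 1}.
Local minima of A (where A''>0): A(-1)=-15, A(2)=-96. Local minima of B: B(-4)=128, B(1)=-122.
So the global minimum of C is A(2) + B(1) − 1 = -96 − 122 − 1 = -219, attained at (2, 1).

-219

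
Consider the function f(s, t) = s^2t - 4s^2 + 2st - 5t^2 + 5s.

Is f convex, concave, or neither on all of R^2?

neither

The term s^2t is cubic, so the Hessian is not constant.
∂²f/∂s² = 2t - 8, which takes both signs as t varies (negative for sufficiently negative t). A diagonal entry of the Hessian changing sign means the Hessian is neither positive- nor negative-semidefinite on all of R^2.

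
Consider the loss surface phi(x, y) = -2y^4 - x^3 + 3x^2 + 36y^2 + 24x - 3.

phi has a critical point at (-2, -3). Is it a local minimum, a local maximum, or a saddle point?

saddle point

The mixed partial ∂²phi/∂x∂y is 0, so the Hessian at any point is diag(phi_xx, phi_yy) = diag(6(-x + 1), 24(-y^2 + 3)).
At (-2, -3): H = diag(18, -144).
The eigenvalues have opposite signs, so H is indefinite: a saddle point.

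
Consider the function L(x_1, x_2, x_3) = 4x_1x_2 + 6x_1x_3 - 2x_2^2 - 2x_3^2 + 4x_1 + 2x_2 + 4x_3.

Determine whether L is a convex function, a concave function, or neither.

L is quadratic, so its Hessian is the constant matrix H = [[0, 4, 6], [4, -4, 0], [6, 0, -4]].
Leading principal minors: 0, -16, 208.
Neither pattern holds ⇒ H is indefinite ⇒ neither convex nor concave.

neither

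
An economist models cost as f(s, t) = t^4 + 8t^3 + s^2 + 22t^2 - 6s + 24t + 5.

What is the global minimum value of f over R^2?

f(s,t) separates as P(s) + Q(t) + 5, so its minimum is min P + min Q + 5.
P'(s) = 2s - 6 vanishes at s ∈ {3}; Q'(t) = 4(t + 1)(t + 2)(t + 3) vanishes at t ∈ {-3, -2, -1}.
Local minima of P (where P''>0): P(3)=-9. Local minima of Q: Q(-3)=-9, Q(-1)=-9.
So the global minimum of f is P(3) + Q(-3) + 5 = -9 − 9 + 5 = -13, attained at (3, -3).

-13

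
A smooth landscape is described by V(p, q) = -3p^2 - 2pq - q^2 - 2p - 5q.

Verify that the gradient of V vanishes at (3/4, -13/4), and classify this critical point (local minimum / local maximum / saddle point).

local maximum

∇V = (-6p - 2q - 2, -2p - 2q - 5); substituting (3/4, -13/4) gives ∇V = (0, 0), so (3/4, -13/4) is indeed a critical point.
The Hessian of V is constant: H = [[-6, -2], [-2, -2]].
det(H) = (-6)·(-2) − (-2)² = 8.
det(H) > 0 and tr(H) = -8 < 0, so H is negative definite and the point is a local maximum.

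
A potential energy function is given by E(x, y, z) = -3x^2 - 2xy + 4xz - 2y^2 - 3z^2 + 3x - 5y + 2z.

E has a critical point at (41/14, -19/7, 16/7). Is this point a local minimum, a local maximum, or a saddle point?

local maximum

The Hessian is constant: H = [[-6, -2, 4], [-2, -4, 0], [4, 0, -6]].
Leading principal minors: Δ₁ = -6, Δ₂ = 20, Δ₃ = -56.
The minors alternate sign starting negative (−, +, −), so H is negative definite: a local maximum.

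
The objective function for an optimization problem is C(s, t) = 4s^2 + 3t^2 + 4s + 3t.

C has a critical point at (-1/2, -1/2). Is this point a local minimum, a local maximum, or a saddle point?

The Hessian of C is constant: H = [[8, 0], [0, 6]].
det(H) = 8·6 − 0² = 48.
det(H) > 0 and tr(H) = 14 > 0, so H is positive definite and the point is a local minimum.

local minimum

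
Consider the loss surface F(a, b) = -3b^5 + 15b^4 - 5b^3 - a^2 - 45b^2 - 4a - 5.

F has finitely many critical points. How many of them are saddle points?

F separates as a function of a plus a function of b, so ∇F=0 decouples.
∂F/∂a = -2(a + 2) = 0 at a ∈ {-2}; ∂F/∂b = -15b(b - 3)(b - 2)(b + 1) = 0 at b ∈ {-1, 0, 2, 3}.
The Hessian is diagonal: diag(F_aa, F_bb). Second derivatives: F_aa(-2)=-2; F_bb(-1)=180, F_bb(0)=-90, F_bb(2)=90, F_bb(3)=-180.
Saddle points occur where the two diagonal entries have opposite signs: (-2, -1), (-2, 2). Count: 2.

2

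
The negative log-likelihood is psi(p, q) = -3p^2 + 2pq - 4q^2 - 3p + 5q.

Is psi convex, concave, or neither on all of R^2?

concave

psi is quadratic, so its Hessian is the constant matrix H = [[-6, 2], [2, -8]].
det(H) = 44, tr(H) = -14.
det(H) > 0 and tr(H) < 0, so H is negative definite everywhere: concave.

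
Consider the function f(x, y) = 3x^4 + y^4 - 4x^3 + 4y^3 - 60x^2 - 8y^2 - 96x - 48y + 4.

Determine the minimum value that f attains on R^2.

-908

f(x,y) separates as P(x) + Q(y) + 4, so its minimum is min P + min Q + 4.
P'(x) = 12(x - 4)(x + 1)(x + 2) vanishes at x ∈ {-2, -1, 4}; Q'(y) = 4(y - 2)(y + 2)(y + 3) vanishes at y ∈ {-3, -2, 2}.
Local minima of P (where P''>0): P(-2)=32, P(4)=-832. Local minima of Q: Q(-3)=45, Q(2)=-80.
So the global minimum of f is P(4) + Q(2) + 4 = -832 − 80 + 4 = -908, attained at (4, 2).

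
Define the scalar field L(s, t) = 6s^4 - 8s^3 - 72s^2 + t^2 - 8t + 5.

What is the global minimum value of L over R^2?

L(s,t) separates as P(s) + Q(t) + 5, so its minimum is min P + min Q + 5.
P'(s) = 24s(s - 3)(s + 2) vanishes at s ∈ {-2, 0, 3}; Q'(t) = 2(t - 4) vanishes at t ∈ {4}.
Local minima of P (where P''>0): P(-2)=-128, P(3)=-378. Local minima of Q: Q(4)=-16.
So the global minimum of L is P(3) + Q(4) + 5 = -378 − 16 + 5 = -389, attained at (3, 4).

-389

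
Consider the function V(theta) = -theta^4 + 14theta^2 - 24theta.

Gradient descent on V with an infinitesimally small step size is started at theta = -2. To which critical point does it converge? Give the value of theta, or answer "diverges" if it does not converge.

V'(theta) = -4(theta - 2)(theta - 1)(theta + 3), so V'(-2) = -48.
Gradient descent moves in the -V' direction, i.e. theta is increasing.
The nearest critical point in that direction is theta = 1, where V'' = 16 > 0 (a local minimum). The iterate converges there.

1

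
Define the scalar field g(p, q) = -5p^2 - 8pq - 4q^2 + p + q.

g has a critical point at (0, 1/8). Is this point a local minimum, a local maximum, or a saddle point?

The Hessian of g is constant: H = [[-10, -8], [-8, -8]].
det(H) = (-10)·(-8) − (-8)² = 16.
det(H) > 0 and tr(H) = -18 < 0, so H is negative definite and the point is a local maximum.

local maximum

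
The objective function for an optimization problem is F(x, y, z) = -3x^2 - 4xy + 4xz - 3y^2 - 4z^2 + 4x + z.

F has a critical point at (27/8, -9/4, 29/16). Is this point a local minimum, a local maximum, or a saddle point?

local maximum

The Hessian is constant: H = [[-6, -4, 4], [-4, -6, 0], [4, 0, -8]].
Leading principal minors: Δ₁ = -6, Δ₂ = 20, Δ₃ = -64.
The minors alternate sign starting negative (−, +, −), so H is negative definite: a local maximum.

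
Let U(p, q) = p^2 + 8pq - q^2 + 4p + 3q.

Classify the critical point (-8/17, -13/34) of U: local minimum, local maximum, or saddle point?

The Hessian of U is constant: H = [[2, 8], [8, -2]].
det(H) = 2·(-2) − 8² = -68.
Since det(H) < 0, H is indefinite and the critical point is a saddle point.

saddle point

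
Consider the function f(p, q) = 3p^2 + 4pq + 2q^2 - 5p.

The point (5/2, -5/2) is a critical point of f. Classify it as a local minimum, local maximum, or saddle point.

local minimum

The Hessian of f is constant: H = [[6, 4], [4, 4]].
det(H) = 6·4 − 4² = 8.
det(H) > 0 and tr(H) = 10 > 0, so H is positive definite and the point is a local minimum.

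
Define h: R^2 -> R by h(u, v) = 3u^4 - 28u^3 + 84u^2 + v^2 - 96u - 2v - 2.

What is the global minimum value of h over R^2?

-67

h(u,v) separates as P(u) + Q(v) − 2, so its minimum is min P + min Q − 2.
P'(u) = 12(u - 4)(u - 2)(u - 1) vanishes at u ∈ {1, 2, 4}; Q'(v) = 2v - 2 vanishes at v ∈ {1}.
Local minima of P (where P''>0): P(1)=-37, P(4)=-64. Local minima of Q: Q(1)=-1.
So the global minimum of h is P(4) + Q(1) − 2 = -64 − 1 − 2 = -67, attained at (4, 1).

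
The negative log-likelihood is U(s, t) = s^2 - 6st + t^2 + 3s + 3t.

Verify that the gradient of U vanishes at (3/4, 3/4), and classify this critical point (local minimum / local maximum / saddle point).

saddle point

∇U = (2s - 6t + 3, -6s + 2t + 3); substituting (3/4, 3/4) gives ∇U = (0, 0), so (3/4, 3/4) is indeed a critical point.
The Hessian of U is constant: H = [[2, -6], [-6, 2]].
det(H) = 2·2 − (-6)² = -32.
Since det(H) < 0, H is indefinite and the critical point is a saddle point.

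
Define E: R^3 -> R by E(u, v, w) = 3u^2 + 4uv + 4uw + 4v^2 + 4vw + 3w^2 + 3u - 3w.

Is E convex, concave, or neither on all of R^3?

E is quadratic, so its Hessian is the constant matrix H = [[6, 4, 4], [4, 8, 4], [4, 4, 6]].
Leading principal minors: 6, 32, 96.
All positive ⇒ H ≻ 0 ⇒ convex.

convex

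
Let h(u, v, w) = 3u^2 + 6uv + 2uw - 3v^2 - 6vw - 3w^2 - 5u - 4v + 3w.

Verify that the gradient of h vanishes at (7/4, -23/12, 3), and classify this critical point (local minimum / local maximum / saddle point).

∇h = (6u + 6v + 2w - 5, 6u - 6v - 6w - 4, 2u - 6v - 6w + 3); substituting (7/4, -23/12, 3) gives ∇h = (0, 0, 0), so (7/4, -23/12, 3) is indeed a critical point.
The Hessian is constant: H = [[6, 6, 2], [6, -6, -6], [2, -6, -6]].
Leading principal minors: Δ₁ = 6, Δ₂ = -72, Δ₃ = 96.
The minors fit neither the all-positive nor the alternating-sign pattern, so H is indefinite: a saddle point.

saddle point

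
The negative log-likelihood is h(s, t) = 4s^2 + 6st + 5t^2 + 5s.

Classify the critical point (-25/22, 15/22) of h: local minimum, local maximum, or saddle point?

local minimum

The Hessian of h is constant: H = [[8, 6], [6, 10]].
det(H) = 8·10 − 6² = 44.
det(H) > 0 and tr(H) = 18 > 0, so H is positive definite and the point is a local minimum.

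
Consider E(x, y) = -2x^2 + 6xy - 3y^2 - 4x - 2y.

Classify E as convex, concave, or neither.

E is quadratic, so its Hessian is the constant matrix H = [[-4, 6], [6, -6]].
det(H) = -12, tr(H) = -10.
det(H) < 0, so H is indefinite: neither convex nor concave.

neither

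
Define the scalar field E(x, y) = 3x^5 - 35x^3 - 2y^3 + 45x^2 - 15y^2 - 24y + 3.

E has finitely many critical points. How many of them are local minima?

E separates as a function of x plus a function of y, so ∇E=0 decouples.
∂E/∂x = 15x(x - 2)(x - 1)(x + 3) = 0 at x ∈ {-3, 0, 1, 2}; ∂E/∂y = -6(y + 1)(y + 4) = 0 at y ∈ {-4, -1}.
The Hessian is diagonal: diag(E_xx, E_yy). Second derivatives: E_xx(-3)=-900, E_xx(0)=90, E_xx(1)=-60, E_xx(2)=150; E_yy(-4)=18, E_yy(-1)=-18.
Local minima occur where both diagonal entries positive: (0, -4), (2, -4). Count: 2.

2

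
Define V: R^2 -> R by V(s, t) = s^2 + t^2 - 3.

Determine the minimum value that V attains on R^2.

V(s,t) separates as P(s) + Q(t) − 3, so its minimum is min P + min Q − 3.
P'(s) = 2s vanishes at s ∈ {0}; Q'(t) = 2t vanishes at t ∈ {0}.
Local minima of P (where P''>0): P(0)=0. Local minima of Q: Q(0)=0.
So the global minimum of V is P(0) + Q(0) − 3 = 0 + 0 − 3 = -3, attained at (0, 0).

-3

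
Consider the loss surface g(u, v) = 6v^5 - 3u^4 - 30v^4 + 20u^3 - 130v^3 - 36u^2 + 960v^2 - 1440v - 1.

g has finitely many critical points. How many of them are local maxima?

4

g separates as a function of u plus a function of v, so ∇g=0 decouples.
∂g/∂u = -12u(u - 3)(u - 2) = 0 at u ∈ {0, 2, 3}; ∂g/∂v = 30(v - 4)(v - 3)(v - 1)(v + 4) = 0 at v ∈ {-4, 1, 3, 4}.
The Hessian is diagonal: diag(g_uu, g_vv). Second derivatives: g_uu(0)=-72, g_uu(2)=24, g_uu(3)=-36; g_vv(-4)=-8400, g_vv(1)=900, g_vv(3)=-420, g_vv(4)=720.
Local maxima occur where both diagonal entries negative: (0, -4), (0, 3), (3, -4), (3, 3). Count: 4.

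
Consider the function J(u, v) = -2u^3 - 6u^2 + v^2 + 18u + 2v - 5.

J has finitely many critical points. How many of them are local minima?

J separates as a function of u plus a function of v, so ∇J=0 decouples.
∂J/∂u = -6(u - 1)(u + 3) = 0 at u ∈ {-3, 1}; ∂J/∂v = 2(v + 1) = 0 at v ∈ {-1}.
The Hessian is diagonal: diag(J_uu, J_vv). Second derivatives: J_uu(-3)=24, J_uu(1)=-24; J_vv(-1)=2.
Local minima occur where both diagonal entries positive: (-3, -1). Count: 1.

1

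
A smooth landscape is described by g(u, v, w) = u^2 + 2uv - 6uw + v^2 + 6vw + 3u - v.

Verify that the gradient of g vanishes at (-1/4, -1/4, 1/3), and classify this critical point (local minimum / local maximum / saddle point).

saddle point

∇g = (2u + 2v - 6w + 3, 2u + 2v + 6w - 1, -6u + 6v); substituting (-1/4, -1/4, 1/3) gives ∇g = (0, 0, 0), so (-1/4, -1/4, 1/3) is indeed a critical point.
The Hessian is constant: H = [[2, 2, -6], [2, 2, 6], [-6, 6, 0]].
Leading principal minors: Δ₁ = 2, Δ₂ = 0, Δ₃ = -288.
The minors fit neither the all-positive nor the alternating-sign pattern, so H is indefinite: a saddle point.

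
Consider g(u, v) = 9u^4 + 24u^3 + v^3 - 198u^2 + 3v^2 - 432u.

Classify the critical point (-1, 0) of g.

saddle point

The mixed partial ∂²g/∂u∂v is 0, so the Hessian at any point is diag(g_uu, g_vv) = diag(36(3u^2 + 4u - 11), 6(v + 1)).
At (-1, 0): H = diag(-432, 6).
The eigenvalues have opposite signs, so H is indefinite: a saddle point.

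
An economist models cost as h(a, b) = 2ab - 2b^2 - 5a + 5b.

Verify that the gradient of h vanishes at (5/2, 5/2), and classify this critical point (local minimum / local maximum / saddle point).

saddle point

∇h = (2b - 5, 2a - 4b + 5); substituting (5/2, 5/2) gives ∇h = (0, 0), so (5/2, 5/2) is indeed a critical point.
The Hessian of h is constant: H = [[0, 2], [2, -4]].
det(H) = 0·(-4) − 2² = -4.
Since det(H) < 0, H is indefinite and the critical point is a saddle point.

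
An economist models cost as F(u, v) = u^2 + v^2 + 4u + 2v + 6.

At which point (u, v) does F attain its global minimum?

F(u,v) separates as P(u) + Q(v) + 6, so its minimum is min P + min Q + 6.
P'(u) = 2u + 4 vanishes at u ∈ {-2}; Q'(v) = 2v + 2 vanishes at v ∈ {-1}.
Local minima of P (where P''>0): P(-2)=-4. Local minima of Q: Q(-1)=-1.
So the global minimum of F is P(-2) + Q(-1) + 6 = -4 − 1 + 6 = 1, attained at (-2, -1).

(-2, -1)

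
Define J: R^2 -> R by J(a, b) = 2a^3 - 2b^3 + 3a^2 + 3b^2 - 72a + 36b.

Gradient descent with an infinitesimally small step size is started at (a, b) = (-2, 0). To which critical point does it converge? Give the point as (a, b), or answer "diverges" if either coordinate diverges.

J is separable, so gradient descent decouples: a follows -∂J/∂a, b follows -∂J/∂b.
∂J/∂a = 6(a - 3)(a + 4); at a=-2 this is -60, so a increases.
∂J/∂b = -6(b - 3)(b + 2); at b=0 this is 36, so b decreases.
a converges to its nearest critical value 3 (a local min of the a-part); b converges to -2. The iterate converges to (3, -2).

(3, -2)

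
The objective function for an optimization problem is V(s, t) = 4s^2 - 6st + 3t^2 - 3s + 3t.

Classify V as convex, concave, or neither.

V is quadratic, so its Hessian is the constant matrix H = [[8, -6], [-6, 6]].
det(H) = 12, tr(H) = 14.
det(H) > 0 and tr(H) > 0, so H is positive definite everywhere: convex.

convex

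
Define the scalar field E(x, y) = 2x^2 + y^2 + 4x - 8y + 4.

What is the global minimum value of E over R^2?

-14

E(x,y) separates as P(x) + Q(y) + 4, so its minimum is min P + min Q + 4.
P'(x) = 4x + 4 vanishes at x ∈ {-1}; Q'(y) = 2y - 8 vanishes at y ∈ {4}.
Local minima of P (where P''>0): P(-1)=-2. Local minima of Q: Q(4)=-16.
So the global minimum of E is P(-1) + Q(4) + 4 = -2 − 16 + 4 = -14, attained at (-1, 4).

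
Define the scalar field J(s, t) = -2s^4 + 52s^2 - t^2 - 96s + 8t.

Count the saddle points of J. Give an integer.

J separates as a function of s plus a function of t, so ∇J=0 decouples.
∂J/∂s = -8(s - 3)(s - 1)(s + 4) = 0 at s ∈ {-4, 1, 3}; ∂J/∂t = -2(t - 4) = 0 at t ∈ {4}.
The Hessian is diagonal: diag(J_ss, J_tt). Second derivatives: J_ss(-4)=-280, J_ss(1)=80, J_ss(3)=-112; J_tt(4)=-2.
Saddle points occur where the two diagonal entries have opposite signs: (1, 4). Count: 1.

1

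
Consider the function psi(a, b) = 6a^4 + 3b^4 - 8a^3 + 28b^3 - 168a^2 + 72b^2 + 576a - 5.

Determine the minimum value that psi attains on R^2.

-2949

psi(a,b) separates as P(a) + Q(b) − 5, so its minimum is min P + min Q − 5.
P'(a) = 24(a - 3)(a - 2)(a + 4) vanishes at a ∈ {-4, 2, 3}; Q'(b) = 12b(b + 3)(b + 4) vanishes at b ∈ {-4, -3, 0}.
Local minima of P (where P''>0): P(-4)=-2944, P(3)=486. Local minima of Q: Q(-4)=128, Q(0)=0.
So the global minimum of psi is P(-4) + Q(0) − 5 = -2944 + 0 − 5 = -2949, attained at (-4, 0).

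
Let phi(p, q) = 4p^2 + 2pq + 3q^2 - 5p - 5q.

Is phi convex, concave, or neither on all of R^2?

phi is quadratic, so its Hessian is the constant matrix H = [[8, 2], [2, 6]].
det(H) = 44, tr(H) = 14.
det(H) > 0 and tr(H) > 0, so H is positive definite everywhere: convex.

convex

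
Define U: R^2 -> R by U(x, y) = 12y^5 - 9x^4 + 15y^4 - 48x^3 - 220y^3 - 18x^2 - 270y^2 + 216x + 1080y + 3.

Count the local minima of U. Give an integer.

2

U separates as a function of x plus a function of y, so ∇U=0 decouples.
∂U/∂x = -36(x - 1)(x + 2)(x + 3) = 0 at x ∈ {-3, -2, 1}; ∂U/∂y = 60(y - 3)(y - 1)(y + 2)(y + 3) = 0 at y ∈ {-3, -2, 1, 3}.
The Hessian is diagonal: diag(U_xx, U_yy). Second derivatives: U_xx(-3)=-144, U_xx(-2)=108, U_xx(1)=-432; U_yy(-3)=-1440, U_yy(-2)=900, U_yy(1)=-1440, U_yy(3)=3600.
Local minima occur where both diagonal entries positive: (-2, -2), (-2, 3). Count: 2.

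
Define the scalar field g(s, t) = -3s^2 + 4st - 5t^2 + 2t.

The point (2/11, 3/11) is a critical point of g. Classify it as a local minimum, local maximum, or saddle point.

local maximum

The Hessian of g is constant: H = [[-6, 4], [4, -10]].
det(H) = (-6)·(-10) − 4² = 44.
det(H) > 0 and tr(H) = -16 < 0, so H is negative definite and the point is a local maximum.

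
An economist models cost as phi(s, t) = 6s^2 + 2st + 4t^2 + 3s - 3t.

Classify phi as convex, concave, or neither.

convex

phi is quadratic, so its Hessian is the constant matrix H = [[12, 2], [2, 8]].
det(H) = 92, tr(H) = 20.
det(H) > 0 and tr(H) > 0, so H is positive definite everywhere: convex.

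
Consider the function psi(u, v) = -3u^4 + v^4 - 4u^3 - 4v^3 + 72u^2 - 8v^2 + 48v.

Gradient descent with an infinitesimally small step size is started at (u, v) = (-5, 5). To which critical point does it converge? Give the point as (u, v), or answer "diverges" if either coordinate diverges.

psi is separable, so gradient descent decouples: u follows -∂psi/∂u, v follows -∂psi/∂v.
∂psi/∂u = -12u(u - 3)(u + 4); at u=-5 this is 480, so u decreases.
∂psi/∂v = 4(v - 3)(v - 2)(v + 2); at v=5 this is 168, so v decreases.
The u-coordinate has no critical point in that direction and runs off to infinity.

diverges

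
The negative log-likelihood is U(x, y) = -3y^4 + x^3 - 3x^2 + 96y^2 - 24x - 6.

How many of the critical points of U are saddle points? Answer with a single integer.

U separates as a function of x plus a function of y, so ∇U=0 decouples.
∂U/∂x = 3(x - 4)(x + 2) = 0 at x ∈ {-2, 4}; ∂U/∂y = -12y(y - 4)(y + 4) = 0 at y ∈ {-4, 0, 4}.
The Hessian is diagonal: diag(U_xx, U_yy). Second derivatives: U_xx(-2)=-18, U_xx(4)=18; U_yy(-4)=-384, U_yy(0)=192, U_yy(4)=-384.
Saddle points occur where the two diagonal entries have opposite signs: (-2, 0), (4, -4), (4, 4). Count: 3.

3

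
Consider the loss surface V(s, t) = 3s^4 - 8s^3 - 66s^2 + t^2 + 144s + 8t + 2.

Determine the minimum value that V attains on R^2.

-581

V(s,t) separates as P(s) + Q(t) + 2, so its minimum is min P + min Q + 2.
P'(s) = 12(s - 4)(s - 1)(s + 3) vanishes at s ∈ {-3, 1, 4}; Q'(t) = 2(t + 4) vanishes at t ∈ {-4}.
Local minima of P (where P''>0): P(-3)=-567, P(4)=-224. Local minima of Q: Q(-4)=-16.
So the global minimum of V is P(-3) + Q(-4) + 2 = -567 − 16 + 2 = -581, attained at (-3, -4).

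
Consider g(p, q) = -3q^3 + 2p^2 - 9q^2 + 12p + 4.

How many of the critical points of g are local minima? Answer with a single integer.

g separates as a function of p plus a function of q, so ∇g=0 decouples.
∂g/∂p = 4(p + 3) = 0 at p ∈ {-3}; ∂g/∂q = -9q(q + 2) = 0 at q ∈ {-2, 0}.
The Hessian is diagonal: diag(g_pp, g_qq). Second derivatives: g_pp(-3)=4; g_qq(-2)=18, g_qq(0)=-18.
Local minima occur where both diagonal entries positive: (-3, -2). Count: 1.

1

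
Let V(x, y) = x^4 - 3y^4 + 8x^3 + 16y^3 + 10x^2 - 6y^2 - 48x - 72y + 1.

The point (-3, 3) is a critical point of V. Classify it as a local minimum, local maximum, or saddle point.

The mixed partial ∂²V/∂x∂y is 0, so the Hessian at any point is diag(V_xx, V_yy) = diag(4(3x^2 + 12x + 5), 12(-3y^2 + 8y - 1)).
At (-3, 3): H = diag(-16, -48).
Both eigenvalues are negative, so H is negative definite: a local maximum.

local maximum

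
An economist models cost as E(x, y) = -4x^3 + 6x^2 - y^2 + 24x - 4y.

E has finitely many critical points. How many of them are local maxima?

E separates as a function of x plus a function of y, so ∇E=0 decouples.
∂E/∂x = -12(x - 2)(x + 1) = 0 at x ∈ {-1, 2}; ∂E/∂y = -2(y + 2) = 0 at y ∈ {-2}.
The Hessian is diagonal: diag(E_xx, E_yy). Second derivatives: E_xx(-1)=36, E_xx(2)=-36; E_yy(-2)=-2.
Local maxima occur where both diagonal entries negative: (2, -2). Count: 1.

1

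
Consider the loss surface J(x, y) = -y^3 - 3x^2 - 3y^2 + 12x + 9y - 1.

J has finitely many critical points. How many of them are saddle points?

1

J separates as a function of x plus a function of y, so ∇J=0 decouples.
∂J/∂x = -6(x - 2) = 0 at x ∈ {2}; ∂J/∂y = -3(y - 1)(y + 3) = 0 at y ∈ {-3, 1}.
The Hessian is diagonal: diag(J_xx, J_yy). Second derivatives: J_xx(2)=-6; J_yy(-3)=12, J_yy(1)=-12.
Saddle points occur where the two diagonal entries have opposite signs: (2, -3). Count: 1.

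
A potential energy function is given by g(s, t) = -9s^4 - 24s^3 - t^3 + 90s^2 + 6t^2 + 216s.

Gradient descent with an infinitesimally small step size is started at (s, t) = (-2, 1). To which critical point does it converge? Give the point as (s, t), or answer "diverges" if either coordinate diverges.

g is separable, so gradient descent decouples: s follows -∂g/∂s, t follows -∂g/∂t.
∂g/∂s = -36(s - 2)(s + 1)(s + 3); at s=-2 this is -144, so s increases.
∂g/∂t = -3t(t - 4); at t=1 this is 9, so t decreases.
s converges to its nearest critical value -1 (a local min of the s-part); t converges to 0. The iterate converges to (-1, 0).

(-1, 0)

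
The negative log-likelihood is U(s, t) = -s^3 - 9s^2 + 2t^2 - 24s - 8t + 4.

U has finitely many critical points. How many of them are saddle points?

U separates as a function of s plus a function of t, so ∇U=0 decouples.
∂U/∂s = -3(s + 2)(s + 4) = 0 at s ∈ {-4, -2}; ∂U/∂t = 4(t - 2) = 0 at t ∈ {2}.
The Hessian is diagonal: diag(U_ss, U_tt). Second derivatives: U_ss(-4)=6, U_ss(-2)=-6; U_tt(2)=4.
Saddle points occur where the two diagonal entries have opposite signs: (-2, 2). Count: 1.

1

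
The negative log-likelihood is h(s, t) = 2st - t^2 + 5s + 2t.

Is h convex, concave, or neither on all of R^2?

neither

h is quadratic, so its Hessian is the constant matrix H = [[0, 2], [2, -2]].
det(H) = -4, tr(H) = -2.
det(H) < 0, so H is indefinite: neither convex nor concave.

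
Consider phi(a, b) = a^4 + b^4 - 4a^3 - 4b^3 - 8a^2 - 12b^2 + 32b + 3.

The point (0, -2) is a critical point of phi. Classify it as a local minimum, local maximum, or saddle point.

saddle point

The mixed partial ∂²phi/∂a∂b is 0, so the Hessian at any point is diag(phi_aa, phi_bb) = diag(4(3a^2 - 6a - 4), 12(b^2 - 2b - 2)).
At (0, -2): H = diag(-16, 72).
The eigenvalues have opposite signs, so H is indefinite: a saddle point.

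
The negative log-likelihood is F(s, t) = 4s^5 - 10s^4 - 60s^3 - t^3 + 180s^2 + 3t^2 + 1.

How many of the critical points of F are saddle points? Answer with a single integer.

F separates as a function of s plus a function of t, so ∇F=0 decouples.
∂F/∂s = 20s(s - 3)(s - 2)(s + 3) = 0 at s ∈ {-3, 0, 2, 3}; ∂F/∂t = -3t(t - 2) = 0 at t ∈ {0, 2}.
The Hessian is diagonal: diag(F_ss, F_tt). Second derivatives: F_ss(-3)=-1800, F_ss(0)=360, F_ss(2)=-200, F_ss(3)=360; F_tt(0)=6, F_tt(2)=-6.
Saddle points occur where the two diagonal entries have opposite signs: (-3, 0), (0, 2), (2, 0), (3, 2). Count: 4.

4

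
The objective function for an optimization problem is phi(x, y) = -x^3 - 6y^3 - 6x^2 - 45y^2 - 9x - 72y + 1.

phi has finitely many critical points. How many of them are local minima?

1

phi separates as a function of x plus a function of y, so ∇phi=0 decouples.
∂phi/∂x = -3(x + 1)(x + 3) = 0 at x ∈ {-3, -1}; ∂phi/∂y = -18(y + 1)(y + 4) = 0 at y ∈ {-4, -1}.
The Hessian is diagonal: diag(phi_xx, phi_yy). Second derivatives: phi_xx(-3)=6, phi_xx(-1)=-6; phi_yy(-4)=54, phi_yy(-1)=-54.
Local minima occur where both diagonal entries positive: (-3, -4). Count: 1.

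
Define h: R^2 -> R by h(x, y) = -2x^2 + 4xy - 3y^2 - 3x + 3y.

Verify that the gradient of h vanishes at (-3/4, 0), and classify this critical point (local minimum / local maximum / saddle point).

∇h = (-4x + 4y - 3, 4x - 6y + 3); substituting (-3/4, 0) gives ∇h = (0, 0), so (-3/4, 0) is indeed a critical point.
The Hessian of h is constant: H = [[-4, 4], [4, -6]].
det(H) = (-4)·(-6) − 4² = 8.
det(H) > 0 and tr(H) = -10 < 0, so H is negative definite and the point is a local maximum.

local maximum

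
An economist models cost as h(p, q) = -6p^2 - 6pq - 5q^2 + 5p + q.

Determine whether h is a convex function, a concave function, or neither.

h is quadratic, so its Hessian is the constant matrix H = [[-12, -6], [-6, -10]].
det(H) = 84, tr(H) = -22.
det(H) > 0 and tr(H) < 0, so H is negative definite everywhere: concave.

concave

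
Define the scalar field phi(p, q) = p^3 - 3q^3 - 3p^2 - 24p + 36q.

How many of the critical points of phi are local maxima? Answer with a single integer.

1

phi separates as a function of p plus a function of q, so ∇phi=0 decouples.
∂phi/∂p = 3(p - 4)(p + 2) = 0 at p ∈ {-2, 4}; ∂phi/∂q = -9(q - 2)(q + 2) = 0 at q ∈ {-2, 2}.
The Hessian is diagonal: diag(phi_pp, phi_qq). Second derivatives: phi_pp(-2)=-18, phi_pp(4)=18; phi_qq(-2)=36, phi_qq(2)=-36.
Local maxima occur where both diagonal entries negative: (-2, 2). Count: 1.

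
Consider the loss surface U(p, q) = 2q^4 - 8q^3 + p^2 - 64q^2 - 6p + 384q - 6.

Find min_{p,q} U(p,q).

-1551

U(p,q) separates as A(p) + B(q) − 6, so its minimum is min A + min B − 6.
A'(p) = 2p - 6 vanishes at p ∈ {3}; B'(q) = 8(q - 4)(q - 3)(q + 4) vanishes at q ∈ {-4, 3, 4}.
Local minima of A (where A''>0): A(3)=-9. Local minima of B: B(-4)=-1536, B(4)=512.
So the global minimum of U is A(3) + B(-4) − 6 = -9 − 1536 − 6 = -1551, attained at (3, -4).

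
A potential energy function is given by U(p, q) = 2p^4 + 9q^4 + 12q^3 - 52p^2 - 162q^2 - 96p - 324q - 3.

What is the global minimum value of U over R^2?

-2084

U(p,q) separates as A(p) + B(q) − 3, so its minimum is min A + min B − 3.
A'(p) = 8(p - 4)(p + 1)(p + 3) vanishes at p ∈ {-3, -1, 4}; B'(q) = 36(q - 3)(q + 1)(q + 3) vanishes at q ∈ {-3, -1, 3}.
Local minima of A (where A''>0): A(-3)=-18, A(4)=-704. Local minima of B: B(-3)=-81, B(3)=-1377.
So the global minimum of U is A(4) + B(3) − 3 = -704 − 1377 − 3 = -2084, attained at (4, 3).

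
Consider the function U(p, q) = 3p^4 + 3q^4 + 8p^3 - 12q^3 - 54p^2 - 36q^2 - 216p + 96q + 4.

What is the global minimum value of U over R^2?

U(p,q) separates as A(p) + B(q) + 4, so its minimum is min A + min B + 4.
A'(p) = 12(p - 3)(p + 2)(p + 3) vanishes at p ∈ {-3, -2, 3}; B'(q) = 12(q - 4)(q - 1)(q + 2) vanishes at q ∈ {-2, 1, 4}.
Local minima of A (where A''>0): A(-3)=189, A(3)=-675. Local minima of B: B(-2)=-192, B(4)=-192.
So the global minimum of U is A(3) + B(-2) + 4 = -675 − 192 + 4 = -863, attained at (3, -2).

-863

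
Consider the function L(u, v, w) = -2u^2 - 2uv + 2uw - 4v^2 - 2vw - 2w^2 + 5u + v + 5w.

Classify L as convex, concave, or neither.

concave

L is quadratic, so its Hessian is the constant matrix H = [[-4, -2, 2], [-2, -8, -2], [2, -2, -4]].
Leading principal minors: -4, 28, -48.
Signs alternate −, +, − ⇒ H ≺ 0 ⇒ concave.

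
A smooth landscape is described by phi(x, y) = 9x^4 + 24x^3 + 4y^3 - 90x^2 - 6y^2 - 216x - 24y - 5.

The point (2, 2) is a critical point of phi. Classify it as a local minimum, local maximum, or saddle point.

local minimum

The mixed partial ∂²phi/∂x∂y is 0, so the Hessian at any point is diag(phi_xx, phi_yy) = diag(36(3x^2 + 4x - 5), 12(2y - 1)).
At (2, 2): H = diag(540, 36).
Both eigenvalues are positive, so H is positive definite: a local minimum.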